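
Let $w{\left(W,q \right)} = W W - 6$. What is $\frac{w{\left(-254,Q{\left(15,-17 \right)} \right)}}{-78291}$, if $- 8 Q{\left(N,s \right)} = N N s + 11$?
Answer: $- \frac{64510}{78291} \approx -0.82398$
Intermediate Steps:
$Q{\left(N,s \right)} = - \frac{11}{8} - \frac{s N^{2}}{8}$ ($Q{\left(N,s \right)} = - \frac{N N s + 11}{8} = - \frac{N^{2} s + 11}{8} = - \frac{s N^{2} + 11}{8} = - \frac{11 + s N^{2}}{8} = - \frac{11}{8} - \frac{s N^{2}}{8}$)
$w{\left(W,q \right)} = -6 + W^{2}$ ($w{\left(W,q \right)} = W^{2} - 6 = -6 + W^{2}$)
$\frac{w{\left(-254,Q{\left(15,-17 \right)} \right)}}{-78291} = \frac{-6 + \left(-254\right)^{2}}{-78291} = \left(-6 + 64516\right) \left(- \frac{1}{78291}\right) = 64510 \left(- \frac{1}{78291}\right) = - \frac{64510}{78291}$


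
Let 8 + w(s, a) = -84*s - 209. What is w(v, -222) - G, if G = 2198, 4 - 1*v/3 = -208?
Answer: -55839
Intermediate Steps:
v = 636 (v = 12 - 3*(-208) = 12 + 624 = 636)
w(s, a) = -217 - 84*s (w(s, a) = -8 + (-84*s - 209) = -8 + (-209 - 84*s) = -217 - 84*s)
w(v, -222) - G = (-217 - 84*636) - 1*2198 = (-217 - 53424) - 2198 = -53641 - 2198 = -55839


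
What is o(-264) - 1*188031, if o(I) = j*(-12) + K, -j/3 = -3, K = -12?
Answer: -188151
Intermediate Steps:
j = 9 (j = -3*(-3) = 9)
o(I) = -120 (o(I) = 9*(-12) - 12 = -108 - 12 = -120)
o(-264) - 1*188031 = -120 - 1*188031 = -120 - 188031 = -188151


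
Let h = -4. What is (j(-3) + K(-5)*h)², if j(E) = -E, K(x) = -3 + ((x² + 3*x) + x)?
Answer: 25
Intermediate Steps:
K(x) = -3 + x² + 4*x (K(x) = -3 + (x² + 4*x) = -3 + x² + 4*x)
(j(-3) + K(-5)*h)² = (-1*(-3) + (-3 + (-5)² + 4*(-5))*(-4))² = (3 + (-3 + 25 - 20)*(-4))² = (3 + 2*(-4))² = (3 - 8)² = (-5)² = 25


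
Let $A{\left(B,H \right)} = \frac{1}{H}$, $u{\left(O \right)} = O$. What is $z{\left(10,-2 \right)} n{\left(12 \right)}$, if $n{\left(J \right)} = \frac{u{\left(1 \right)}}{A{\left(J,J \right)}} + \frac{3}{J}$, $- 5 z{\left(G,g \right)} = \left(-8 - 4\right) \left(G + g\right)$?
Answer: $\frac{1176}{5} \approx 235.2$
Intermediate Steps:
$z{\left(G,g \right)} = \frac{12 G}{5} + \frac{12 g}{5}$ ($z{\left(G,g \right)} = - \frac{\left(-8 - 4\right) \left(G + g\right)}{5} = - \frac{\left(-12\right) \left(G + g\right)}{5} = - \frac{- 12 G - 12 g}{5} = \frac{12 G}{5} + \frac{12 g}{5}$)
$n{\left(J \right)} = J + \frac{3}{J}$ ($n{\left(J \right)} = 1 \frac{1}{\frac{1}{J}} + \frac{3}{J} = 1 J + \frac{3}{J} = J + \frac{3}{J}$)
$z{\left(10,-2 \right)} n{\left(12 \right)} = \left(\frac{12}{5} \cdot 10 + \frac{12}{5} \left(-2\right)\right) \left(12 + \frac{3}{12}\right) = \left(24 - \frac{24}{5}\right) \left(12 + 3 \cdot \frac{1}{12}\right) = \frac{96 \left(12 + \frac{1}{4}\right)}{5} = \frac{96}{5} \cdot \frac{49}{4} = \frac{1176}{5}$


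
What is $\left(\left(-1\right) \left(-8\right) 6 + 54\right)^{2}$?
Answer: $10404$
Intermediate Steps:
$\left(\left(-1\right) \left(-8\right) 6 + 54\right)^{2} = \left(8 \cdot 6 + 54\right)^{2} = \left(48 + 54\right)^{2} = 102^{2} = 10404$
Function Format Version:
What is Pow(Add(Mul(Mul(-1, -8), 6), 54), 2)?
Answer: 10404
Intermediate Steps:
Pow(Add(Mul(Mul(-1, -8), 6), 54), 2) = Pow(Add(Mul(8, 6), 54), 2) = Pow(Add(48, 54), 2) = Pow(102, 2) = 10404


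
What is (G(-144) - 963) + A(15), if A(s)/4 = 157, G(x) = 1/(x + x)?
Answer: -96481/288 ≈ -335.00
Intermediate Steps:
G(x) = 1/(2*x)
A(s) = 628 (A(s) = 4*157 = 628)
(G(-144) - 963) + A(15) = ((1/2)/(-144) - 963) + 628 = ((1/2)*(-1/144) - 963) + 628 = (-1/288 - 963) + 628 = -277345/288 + 628 = -96481/288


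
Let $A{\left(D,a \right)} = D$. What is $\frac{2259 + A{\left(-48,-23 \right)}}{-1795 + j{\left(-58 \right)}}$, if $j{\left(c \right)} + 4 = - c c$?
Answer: $- \frac{737}{1721} \approx -0.42824$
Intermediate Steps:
$j{\left(c \right)} = -4 - c^{2}$ ($j{\left(c \right)} = -4 - c c = -4 - c^{2}$)
$\frac{2259 + A{\left(-48,-23 \right)}}{-1795 + j{\left(-58 \right)}} = \frac{2259 - 48}{-1795 - 3368} = \frac{2211}{-1795 - 3368} = \frac{2211}{-5163} = 2211 \left(- \frac{1}{5163}\right) = - \frac{737}{1721}$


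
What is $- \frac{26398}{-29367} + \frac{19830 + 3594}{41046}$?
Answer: $\frac{295237486}{200899647} \approx 1.4696$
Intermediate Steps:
$- \frac{26398}{-29367} + \frac{19830 + 3594}{41046} = \left(-26398\right) \left(- \frac{1}{29367}\right) + 23424 \cdot \frac{1}{41046} = \frac{26398}{29367} + \frac{3904}{6841} = \frac{295237486}{200899647}$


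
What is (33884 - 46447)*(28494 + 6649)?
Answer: -441501509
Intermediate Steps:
(33884 - 46447)*(28494 + 6649) = -12563*35143 = -441501509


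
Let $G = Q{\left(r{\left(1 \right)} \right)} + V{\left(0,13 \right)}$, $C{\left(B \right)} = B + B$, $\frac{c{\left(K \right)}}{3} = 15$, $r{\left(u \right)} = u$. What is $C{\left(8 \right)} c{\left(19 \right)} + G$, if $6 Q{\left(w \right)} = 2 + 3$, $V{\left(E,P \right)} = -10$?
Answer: $\frac{4265}{6} \approx 710.83$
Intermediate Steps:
$c{\left(K \right)} = 45$ ($c{\left(K \right)} = 3 \cdot 15 = 45$)
$Q{\left(w \right)} = \frac{5}{6}$ ($Q{\left(w \right)} = \frac{2 + 3}{6} = \frac{1}{6} \cdot 5 = \frac{5}{6}$)
$C{\left(B \right)} = 2 B$
$G = - \frac{55}{6}$ ($G = \frac{5}{6} - 10 = - \frac{55}{6} \approx -9.1667$)
$C{\left(8 \right)} c{\left(19 \right)} + G = 2 \cdot 8 \cdot 45 - \frac{55}{6} = 16 \cdot 45 - \frac{55}{6} = 720 - \frac{55}{6} = \frac{4265}{6}$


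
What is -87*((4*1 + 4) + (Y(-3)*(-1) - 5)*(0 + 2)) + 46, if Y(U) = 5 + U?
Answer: 568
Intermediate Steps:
-87*((4*1 + 4) + (Y(-3)*(-1) - 5)*(0 + 2)) + 46 = -87*((4*1 + 4) + ((5 - 3)*(-1) - 5)*(0 + 2)) + 46 = -87*((4 + 4) + (2*(-1) - 5)*2) + 46 = -87*(8 + (-2 - 5)*2) + 46 = -87*(8 - 7*2) + 46 = -87*(8 - 14) + 46 = -87*(-6) + 46 = 522 + 46 = 568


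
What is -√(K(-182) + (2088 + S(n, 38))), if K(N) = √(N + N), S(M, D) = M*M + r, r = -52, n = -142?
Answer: -√(22200 + 2*I*√91) ≈ -149.0 - 0.064024*I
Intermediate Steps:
S(M, D) = -52 + M² (S(M, D) = M*M - 52 = M² - 52 = -52 + M²)
K(N) = √2*√N (K(N) = √(2*N) = √2*√N)
-√(K(-182) + (2088 + S(n, 38))) = -√(√2*√(-182) + (2088 + (-52 + (-142)²))) = -√(√2*(I*√182) + (2088 + (-52 + 20164))) = -√(2*I*√91 + (2088 + 20112)) = -√(2*I*√91 + 22200) = -√(22200 + 2*I*√91)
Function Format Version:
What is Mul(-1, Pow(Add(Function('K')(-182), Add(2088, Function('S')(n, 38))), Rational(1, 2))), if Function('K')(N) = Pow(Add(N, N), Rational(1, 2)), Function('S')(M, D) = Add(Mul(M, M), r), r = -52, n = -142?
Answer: Mul(-1, Pow(Add(22200, Mul(2, I, Pow(91, Rational(1, 2)))), Rational(1, 2))) ≈ Add(-149.00, Mul(-0.064024, I))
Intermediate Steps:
Function('S')(M, D) = Add(-52, Pow(M, 2)) (Function('S')(M, D) = Add(Mul(M, M), -52) = Add(Pow(M, 2), -52) = Add(-52, Pow(M, 2)))
Function('K')(N) = Mul(Pow(2, Rational(1, 2)), Pow(N, Rational(1, 2))) (Function('K')(N) = Pow(Mul(2, N), Rational(1, 2)) = Mul(Pow(2, Rational(1, 2)), Pow(N, Rational(1, 2))))
Mul(-1, Pow(Add(Function('K')(-182), Add(2088, Function('S')(n, 38))), Rational(1, 2))) = Mul(-1, Pow(Add(Mul(Pow(2, Rational(1, 2)), Pow(-182, Rational(1, 2))), Add(2088, Add(-52, Pow(-142, 2)))), Rational(1, 2))) = Mul(-1, Pow(Add(Mul(Pow(2, Rational(1, 2)), Mul(I, Pow(182, Rational(1, 2)))), Add(2088, Add(-52, 20164))), Rational(1, 2))) = Mul(-1, Pow(Add(Mul(2, I, Pow(91, Rational(1, 2))), Add(2088, 20112)), Rational(1, 2))) = Mul(-1, Pow(Add(Mul(2, I, Pow(91, Rational(1, 2))), 22200), Rational(1, 2))) = Mul(-1, Pow(Add(22200, Mul(2, I, Pow(91, Rational(1, 2)))), Rational(1, 2)))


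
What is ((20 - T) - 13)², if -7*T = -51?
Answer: 4/49 ≈ 0.081633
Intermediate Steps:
T = 51/7 (T = -⅐*(-51) = 51/7 ≈ 7.2857)
((20 - T) - 13)² = ((20 - 1*51/7) - 13)² = ((20 - 51/7) - 13)² = (89/7 - 13)² = (-2/7)² = 4/49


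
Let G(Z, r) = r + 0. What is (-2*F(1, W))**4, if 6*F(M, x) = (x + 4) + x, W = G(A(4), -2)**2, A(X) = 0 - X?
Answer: 256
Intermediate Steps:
A(X) = -X
G(Z, r) = r
W = 4 (W = (-2)**2 = 4)
F(M, x) = 2/3 + x/3 (F(M, x) = ((x + 4) + x)/6 = ((4 + x) + x)/6 = (4 + 2*x)/6 = 2/3 + x/3)
(-2*F(1, W))**4 = (-2*(2/3 + (1/3)*4))**4 = (-2*(2/3 + 4/3))**4 = (-2*2)**4 = (-4)**4 = 256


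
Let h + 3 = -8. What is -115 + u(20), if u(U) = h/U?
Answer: -2311/20 ≈ -115.55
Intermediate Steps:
h = -11 (h = -3 - 8 = -11)
u(U) = -11/U
-115 + u(20) = -115 - 11/20 = -2311/20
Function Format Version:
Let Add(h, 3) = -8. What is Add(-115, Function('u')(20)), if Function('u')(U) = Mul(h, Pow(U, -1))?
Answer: Rational(-2311, 20) ≈ -115.55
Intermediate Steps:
h = -11 (h = Add(-3, -8) = -11)
Function('u')(U) = Mul(-11, Pow(U, -1))
Add(-115, Function('u')(20)) = Add(-115, Mul(-11, Pow(20, -1))) = Add(-115, Mul(-11, Rational(1, 20))) = Add(-115, Rational(-11, 20)) = Rational(-2311, 20)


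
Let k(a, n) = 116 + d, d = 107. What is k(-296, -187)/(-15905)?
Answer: -223/15905 ≈ -0.014021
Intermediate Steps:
k(a, n) = 223 (k(a, n) = 116 + 107 = 223)
k(-296, -187)/(-15905) = 223/(-15905) = 223*(-1/15905) = -223/15905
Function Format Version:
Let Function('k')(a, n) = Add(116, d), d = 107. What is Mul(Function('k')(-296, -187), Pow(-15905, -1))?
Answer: Rational(-223, 15905) ≈ -0.014021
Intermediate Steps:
Function('k')(a, n) = 223 (Function('k')(a, n) = Add(116, 107) = 223)
Mul(Function('k')(-296, -187), Pow(-15905, -1)) = Mul(223, Pow(-15905, -1)) = Mul(223, Rational(-1, 15905)) = Rational(-223, 15905)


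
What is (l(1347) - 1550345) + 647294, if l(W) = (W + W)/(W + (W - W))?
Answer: -903049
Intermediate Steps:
l(W) = 2 (l(W) = (2*W)/(W + 0) = (2*W)/W = 2)
(l(1347) - 1550345) + 647294 = (2 - 1550345) + 647294 = -1550343 + 647294 = -903049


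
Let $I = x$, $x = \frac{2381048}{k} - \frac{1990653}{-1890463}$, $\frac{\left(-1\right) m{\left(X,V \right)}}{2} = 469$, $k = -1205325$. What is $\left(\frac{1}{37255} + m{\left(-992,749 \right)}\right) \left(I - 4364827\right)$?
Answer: $\frac{347557661823272339734570736}{84890074363021125} \approx 4.0942 \cdot 10^{9}$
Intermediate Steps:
$m{\left(X,V \right)} = -938$ ($m{\left(X,V \right)} = \left(-2\right) 469 = -938$)
$x = - \frac{2101899317999}{2278622315475}$ ($x = \frac{2381048}{-1205325} - \frac{1990653}{-1890463} = 2381048 \left(- \frac{1}{1205325}\right) - - \frac{1990653}{1890463} = - \frac{2381048}{1205325} + \frac{1990653}{1890463} = - \frac{2101899317999}{2278622315475} \approx -0.92244$)
$I = - \frac{2101899317999}{2278622315475} \approx -0.92244$
$\left(\frac{1}{37255} + m{\left(-992,749 \right)}\right) \left(I - 4364827\right) = \left(\frac{1}{37255} - 938\right) \left(- \frac{2101899317999}{2278622315475} - 4364827\right) = \left(\frac{1}{37255} - 938\right) \left(- \frac{9945794307287115824}{2278622315475}\right) = \left(- \frac{34945189}{37255}\right) \left(- \frac{9945794307287115824}{2278622315475}\right) = \frac{347557661823272339734570736}{84890074363021125}$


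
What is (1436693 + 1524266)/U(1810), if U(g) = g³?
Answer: 2960959/5929741000 ≈ 0.00049934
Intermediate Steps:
(1436693 + 1524266)/U(1810) = (1436693 + 1524266)/(1810³) = 2960959/5929741000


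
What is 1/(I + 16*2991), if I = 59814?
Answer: 1/107670 ≈ 9.2876e-6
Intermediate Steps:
1/(I + 16*2991) = 1/(59814 + 16*2991) = 1/(59814 + 47856) = 1/107670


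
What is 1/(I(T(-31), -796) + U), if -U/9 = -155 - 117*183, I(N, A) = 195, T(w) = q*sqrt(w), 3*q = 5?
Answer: 1/194289 ≈ 5.1470e-6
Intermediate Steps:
q = 5/3 (q = (1/3)*5 = 5/3 ≈ 1.6667)
T(w) = 5*sqrt(w)/3
U = 194094 (U = -9*(-155 - 117*183) = -9*(-155 - 21411) = -9*(-21566) = 194094)
1/(I(T(-31), -796) + U) = 1/(195 + 194094) = 1/194289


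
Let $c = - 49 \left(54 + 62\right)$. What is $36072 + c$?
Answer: $30388$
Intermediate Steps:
$c = -5684$ ($c = \left(-49\right) 116 = -5684$)
$36072 + c = 36072 - 5684 = 30388$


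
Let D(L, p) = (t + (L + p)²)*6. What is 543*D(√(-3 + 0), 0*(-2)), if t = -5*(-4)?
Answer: 55386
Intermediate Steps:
t = 20
D(L, p) = 120 + 6*(L + p)² (D(L, p) = (20 + (L + p)²)*6 = 120 + 6*(L + p)²)
543*D(√(-3 + 0), 0*(-2)) = 543*(120 + 6*(√(-3 + 0) + 0*(-2))²) = 543*(120 + 6*(√(-3) + 0)²) = 543*(120 + 6*(I*√3 + 0)²) = 543*(120 + 6*(I*√3)²) = 543*(120 + 6*(-3)) = 543*(120 - 18) = 543*102 = 55386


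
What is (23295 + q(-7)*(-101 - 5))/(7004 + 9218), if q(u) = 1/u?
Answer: 163171/113554 ≈ 1.4369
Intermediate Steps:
q(u) = 1/u
(23295 + q(-7)*(-101 - 5))/(7004 + 9218) = (23295 + (-101 - 5)/(-7))/(7004 + 9218) = (23295 - 1/7*(-106))/16222 = (23295 + 106/7)*(1/16222) = (163171/7)*(1/16222) = 163171/113554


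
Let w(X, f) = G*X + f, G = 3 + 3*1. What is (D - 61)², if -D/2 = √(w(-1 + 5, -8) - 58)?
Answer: 3553 + 244*I*√42 ≈ 3553.0 + 1581.3*I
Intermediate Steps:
G = 6 (G = 3 + 3 = 6)
w(X, f) = f + 6*X (w(X, f) = 6*X + f = f + 6*X)
D = -2*I*√42 (D = -2*√((-8 + 6*(-1 + 5)) - 58) = -2*√((-8 + 6*4) - 58) = -2*√((-8 + 24) - 58) = -2*√(16 - 58) = -2*I*√42 ≈ -12.961*I)
(D - 61)² = (-2*I*√42 - 61)² = (-61 - 2*I*√42)²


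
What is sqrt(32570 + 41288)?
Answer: sqrt(73858) ≈ 271.77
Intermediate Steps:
sqrt(32570 + 41288) = sqrt(73858)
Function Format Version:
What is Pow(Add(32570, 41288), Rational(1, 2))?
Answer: Pow(73858, Rational(1, 2)) ≈ 271.77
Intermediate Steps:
Pow(Add(32570, 41288), Rational(1, 2)) = Pow(73858, Rational(1, 2))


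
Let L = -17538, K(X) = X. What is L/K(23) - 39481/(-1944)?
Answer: -33185809/44712 ≈ -742.21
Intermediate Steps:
L/K(23) - 39481/(-1944) = -17538/23 - 39481/(-1944) = -17538*1/23 - 39481*(-1/1944) = -17538/23 + 39481/1944 = -33185809/44712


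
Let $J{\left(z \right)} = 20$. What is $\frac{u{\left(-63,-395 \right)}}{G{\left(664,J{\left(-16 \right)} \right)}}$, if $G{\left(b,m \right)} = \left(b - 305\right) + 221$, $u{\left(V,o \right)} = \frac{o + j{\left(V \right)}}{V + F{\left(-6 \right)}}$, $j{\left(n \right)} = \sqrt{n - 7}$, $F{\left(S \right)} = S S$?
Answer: $\frac{79}{3132} - \frac{i \sqrt{70}}{15660} \approx 0.025223 - 0.00053427 i$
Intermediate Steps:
$F{\left(S \right)} = S^{2}$
$j{\left(n \right)} = \sqrt{-7 + n}$
$u{\left(V,o \right)} = \frac{o + \sqrt{-7 + V}}{36 + V}$ ($u{\left(V,o \right)} = \frac{o + \sqrt{-7 + V}}{V + \left(-6\right)^{2}} = \frac{o + \sqrt{-7 + V}}{V + 36} = \frac{o + \sqrt{-7 + V}}{36 + V}$)
$G{\left(b,m \right)} = -84 + b$ ($G{\left(b,m \right)} = \left(-305 + b\right) + 221 = -84 + b$)
$\frac{u{\left(-63,-395 \right)}}{G{\left(664,J{\left(-16 \right)} \right)}} = \frac{\frac{1}{36 - 63} \left(-395 + \sqrt{-7 - 63}\right)}{-84 + 664} = \frac{\frac{1}{-27} \left(-395 + \sqrt{-70}\right)}{580} = - \frac{-395 + i \sqrt{70}}{27} \cdot \frac{1}{580} = \left(\frac{395}{27} - \frac{i \sqrt{70}}{27}\right) \frac{1}{580} = \frac{79}{3132} - \frac{i \sqrt{70}}{15660}$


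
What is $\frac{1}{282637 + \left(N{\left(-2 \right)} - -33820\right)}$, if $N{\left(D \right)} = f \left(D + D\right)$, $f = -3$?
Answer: $\frac{1}{316469} \approx 3.1599 \cdot 10^{-6}$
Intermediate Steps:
$N{\left(D \right)} = - 6 D$ ($N{\left(D \right)} = - 3 \left(D + D\right) = - 3 \cdot 2 D = - 6 D$)
$\frac{1}{282637 + \left(N{\left(-2 \right)} - -33820\right)} = \frac{1}{282637 - -33832} = \frac{1}{282637 + \left(12 + 33820\right)} = \frac{1}{282637 + 33832} = \frac{1}{316469}$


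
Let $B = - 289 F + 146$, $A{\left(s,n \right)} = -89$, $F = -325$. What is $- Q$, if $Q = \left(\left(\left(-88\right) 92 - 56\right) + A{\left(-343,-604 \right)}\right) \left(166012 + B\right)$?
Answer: $2143344003$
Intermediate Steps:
$B = 94071$ ($B = \left(-289\right) \left(-325\right) + 146 = 93925 + 146 = 94071$)
$Q = -2143344003$ ($Q = \left(\left(\left(-88\right) 92 - 56\right) - 89\right) \left(166012 + 94071\right) = \left(\left(-8096 - 56\right) - 89\right) 260083 = \left(-8152 - 89\right) 260083 = \left(-8241\right) 260083 = -2143344003$)
$- Q = \left(-1\right) \left(-2143344003\right) = 2143344003$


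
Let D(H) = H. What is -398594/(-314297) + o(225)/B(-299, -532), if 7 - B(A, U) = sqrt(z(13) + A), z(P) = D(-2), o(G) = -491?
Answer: (-151529669*I + 398594*sqrt(301))/(314297*(sqrt(301) + 7*I)) ≈ -8.5518 - 24.339*I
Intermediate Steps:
z(P) = -2
B(A, U) = 7 - sqrt(-2 + A)
-398594/(-314297) + o(225)/B(-299, -532) = -398594/(-314297) - 491/(7 - sqrt(-2 - 299)) = -398594*(-1/314297) - 491/(7 - sqrt(-301)) = 398594/314297 - 491/(7 - I*sqrt(301))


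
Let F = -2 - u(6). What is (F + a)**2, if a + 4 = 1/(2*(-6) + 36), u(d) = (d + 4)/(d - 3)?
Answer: 49729/576 ≈ 86.335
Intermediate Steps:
u(d) = (4 + d)/(-3 + d)
F = -16/3 (F = -2 - (4 + 6)/(-3 + 6) = -2 - 10/3 = -16/3 ≈ -5.3333)
a = -95/24 (a = -4 + 1/(2*(-6) + 36) = -4 + 1/(-12 + 36) = -4 + 1/24 = -95/24 ≈ -3.9583)
(F + a)**2 = (-16/3 - 95/24)**2 = (-223/24)**2 = 49729/576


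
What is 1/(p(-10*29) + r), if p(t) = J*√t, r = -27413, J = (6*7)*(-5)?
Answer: I/(-27413*I + 210*√290) ≈ -3.5869e-5 + 4.6792e-6*I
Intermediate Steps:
J = -210 (J = 42*(-5) = -210)
p(t) = -210*√t
1/(p(-10*29) + r) = 1/(-210*I*√290 - 27413) = 1/(-27413 - 210*I*√290)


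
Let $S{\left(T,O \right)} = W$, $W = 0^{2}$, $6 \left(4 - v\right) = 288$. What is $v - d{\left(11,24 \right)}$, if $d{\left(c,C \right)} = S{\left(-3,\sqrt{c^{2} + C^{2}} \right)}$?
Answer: $-44$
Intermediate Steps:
$v = -44$ ($v = 4 - 48 = -44$)
$W = 0$
$S{\left(T,O \right)} = 0$
$d{\left(c,C \right)} = 0$
$v - d{\left(11,24 \right)} = -44 - 0 = -44 + 0 = -44$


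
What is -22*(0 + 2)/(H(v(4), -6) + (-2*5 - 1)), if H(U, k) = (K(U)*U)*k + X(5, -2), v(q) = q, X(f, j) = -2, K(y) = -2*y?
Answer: -44/179 ≈ -0.24581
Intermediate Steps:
H(U, k) = -2 - 2*k*U**2 (H(U, k) = ((-2*U)*U)*k - 2 = (-2*U**2)*k - 2 = -2*k*U**2 - 2 = -2 - 2*k*U**2)
-22*(0 + 2)/(H(v(4), -6) + (-2*5 - 1)) = -22*(0 + 2)/((-2 - 2*(-6)*4**2) + (-2*5 - 1)) = -44/((-2 - 2*(-6)*16) + (-10 - 1)) = -44/((-2 + 192) - 11) = -44/(190 - 11) = -44/179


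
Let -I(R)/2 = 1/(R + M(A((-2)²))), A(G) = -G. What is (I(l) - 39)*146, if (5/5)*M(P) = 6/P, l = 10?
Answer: -97382/17 ≈ -5728.4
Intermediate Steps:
M(P) = 6/P
I(R) = -2/(-3/2 + R) (I(R) = -2/(R + 6/((-1*(-2)²))) = -2/(R + 6/((-1*4))) = -2/(R + 6/(-4)) = -2/(R + 6*(-¼)) = -2/(R - 3/2) = -2/(-3/2 + R))
(I(l) - 39)*146 = (-4/(-3 + 2*10) - 39)*146 = (-4/(-3 + 20) - 39)*146 = (-4/17 - 39)*146 = -667/17*146 = -97382/17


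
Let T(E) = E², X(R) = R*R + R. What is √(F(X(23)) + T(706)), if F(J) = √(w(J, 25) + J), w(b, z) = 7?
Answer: √(498436 + √559) ≈ 706.02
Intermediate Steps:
X(R) = R + R² (X(R) = R² + R = R + R²)
F(J) = √(7 + J)
√(F(X(23)) + T(706)) = √(√(7 + 23*(1 + 23)) + 706²) = √(√(7 + 23*24) + 498436) = √(√(7 + 552) + 498436) = √(√559 + 498436) = √(498436 + √559)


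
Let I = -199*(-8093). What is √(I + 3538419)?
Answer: √5148926 ≈ 2269.1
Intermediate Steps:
I = 1610507
√(I + 3538419) = √(1610507 + 3538419) = √5148926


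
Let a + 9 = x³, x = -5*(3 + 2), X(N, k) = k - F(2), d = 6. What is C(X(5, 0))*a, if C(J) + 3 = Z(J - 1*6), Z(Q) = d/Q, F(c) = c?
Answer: 117255/2 ≈ 58628.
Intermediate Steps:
X(N, k) = -2 + k (X(N, k) = k - 1*2 = k - 2 = -2 + k)
x = -25 (x = -5*5 = -25)
Z(Q) = 6/Q
C(J) = -3 + 6/(-6 + J) (C(J) = -3 + 6/(J - 1*6) = -3 + 6/(J - 6) = -3 + 6/(-6 + J))
a = -15634 (a = -9 + (-25)³ = -9 - 15625 = -15634)
C(X(5, 0))*a = (3*(8 - (-2 + 0))/(-6 + (-2 + 0)))*(-15634) = (3*(8 - 1*(-2))/(-6 - 2))*(-15634) = (3*(8 + 2)/(-8))*(-15634) = (3*(-⅛)*10)*(-15634) = -15/4*(-15634) = 117255/2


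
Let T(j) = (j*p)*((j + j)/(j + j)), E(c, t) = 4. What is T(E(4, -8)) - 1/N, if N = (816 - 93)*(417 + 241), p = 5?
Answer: 9514679/475734 ≈ 20.000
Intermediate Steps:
N = 475734 (N = 723*658 = 475734)
T(j) = 5*j (T(j) = (j*5)*((j + j)/(j + j)) = (5*j)*((2*j)/((2*j))) = (5*j)*((2*j)*(1/(2*j))) = (5*j)*1 = 5*j)
T(E(4, -8)) - 1/N = 5*4 - 1/475734 = 20 - 1*1/475734 = 20 - 1/475734 = 9514679/475734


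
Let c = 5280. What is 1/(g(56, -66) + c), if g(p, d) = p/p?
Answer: 1/5281 ≈ 0.00018936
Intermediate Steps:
g(p, d) = 1
1/(g(56, -66) + c) = 1/(1 + 5280) = 1/5281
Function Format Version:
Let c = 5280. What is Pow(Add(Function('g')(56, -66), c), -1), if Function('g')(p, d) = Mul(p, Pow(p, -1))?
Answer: Rational(1, 5281) ≈ 0.00018936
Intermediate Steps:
Function('g')(p, d) = 1
Pow(Add(Function('g')(56, -66), c), -1) = Pow(Add(1, 5280), -1) = Pow(5281, -1) = Rational(1, 5281)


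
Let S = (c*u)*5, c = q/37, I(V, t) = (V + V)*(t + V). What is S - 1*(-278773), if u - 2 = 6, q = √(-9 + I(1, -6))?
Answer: 278773 + 40*I*√19/37 ≈ 2.7877e+5 + 4.7123*I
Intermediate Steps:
I(V, t) = 2*V*(V + t) (I(V, t) = (2*V)*(V + t) = 2*V*(V + t))
q = I*√19 (q = √(-9 + 2*1*(1 - 6)) = √(-9 + 2*1*(-5)) = √(-9 - 10) = √(-19) = I*√19 ≈ 4.3589*I)
c = I*√19/37 (c = (I*√19)/37 = (I*√19)*(1/37) = I*√19/37 ≈ 0.11781*I)
u = 8 (u = 2 + 6 = 8)
S = 40*I*√19/37 (S = ((I*√19/37)*8)*5 = (8*I*√19/37)*5 = 40*I*√19/37 ≈ 4.7123*I)
S - 1*(-278773) = 40*I*√19/37 - 1*(-278773) = 40*I*√19/37 + 278773 = 278773 + 40*I*√19/37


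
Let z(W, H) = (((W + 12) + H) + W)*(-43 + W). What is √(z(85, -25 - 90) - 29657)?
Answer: I*√26843 ≈ 163.84*I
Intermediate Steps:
z(W, H) = (-43 + W)*(12 + H + 2*W) (z(W, H) = (((12 + W) + H) + W)*(-43 + W) = ((12 + H + W) + W)*(-43 + W) = (12 + H + 2*W)*(-43 + W) = (-43 + W)*(12 + H + 2*W))
√(z(85, -25 - 90) - 29657) = √((-516 - 74*85 - 43*(-25 - 90) + 2*85² + (-25 - 90)*85) - 29657) = √((-516 - 6290 - 43*(-115) + 2*7225 - 115*85) - 29657) = √((-516 - 6290 + 4945 + 14450 - 9775) - 29657) = √(2814 - 29657) = √(-26843) = I*√26843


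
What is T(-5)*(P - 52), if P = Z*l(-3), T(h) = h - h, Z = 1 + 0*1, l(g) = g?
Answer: 0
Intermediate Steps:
Z = 1 (Z = 1 + 0 = 1)
T(h) = 0
P = -3 (P = 1*(-3) = -3)
T(-5)*(P - 52) = 0*(-3 - 52) = 0*(-55) = 0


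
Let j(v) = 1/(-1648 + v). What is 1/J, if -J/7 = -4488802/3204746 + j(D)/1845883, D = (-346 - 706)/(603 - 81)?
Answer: 181969345889846398/1784157168063717635 ≈ 0.10199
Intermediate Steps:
D = -526/261 (D = -1052/522 = -1052*1/522 = -526/261 ≈ -2.0153)
J = 1784157168063717635/181969345889846398 (J = -7*(-4488802/3204746 + 1/(-1648 - 526/261*1845883)) = -7*(-4488802*1/3204746 + (1/1845883)/(-430654/261)) = -7*(-2244401/1602373 - 261/430654*1/1845883) = -7*(-2244401/1602373 - 261/794936897482) = -7*(-1784157168063717635/1273785421228924786) = 1784157168063717635/181969345889846398 ≈ 9.8047)
1/J = 1/(1784157168063717635/181969345889846398) = 181969345889846398/1784157168063717635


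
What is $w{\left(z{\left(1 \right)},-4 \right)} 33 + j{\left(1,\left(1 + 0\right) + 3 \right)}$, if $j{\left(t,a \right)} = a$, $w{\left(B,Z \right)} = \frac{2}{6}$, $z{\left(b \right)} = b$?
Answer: $15$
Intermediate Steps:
$w{\left(B,Z \right)} = \frac{1}{3}$ ($w{\left(B,Z \right)} = 2 \cdot \frac{1}{6} = \frac{1}{3}$)
$w{\left(z{\left(1 \right)},-4 \right)} 33 + j{\left(1,\left(1 + 0\right) + 3 \right)} = \frac{1}{3} \cdot 33 + \left(\left(1 + 0\right) + 3\right) = 11 + \left(1 + 3\right) = 11 + 4 = 15$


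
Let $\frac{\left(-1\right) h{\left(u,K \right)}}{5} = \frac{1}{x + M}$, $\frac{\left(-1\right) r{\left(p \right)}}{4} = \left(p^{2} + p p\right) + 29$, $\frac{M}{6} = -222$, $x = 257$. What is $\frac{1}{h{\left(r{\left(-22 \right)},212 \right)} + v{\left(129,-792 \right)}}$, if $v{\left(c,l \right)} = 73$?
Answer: $\frac{215}{15696} \approx 0.013698$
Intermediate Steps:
$M = -1332$ ($M = 6 \left(-222\right) = -1332$)
$r{\left(p \right)} = -116 - 8 p^{2}$ ($r{\left(p \right)} = - 4 \left(\left(p^{2} + p p\right) + 29\right) = - 4 \left(\left(p^{2} + p^{2}\right) + 29\right) = - 4 \left(2 p^{2} + 29\right) = - 4 \left(29 + 2 p^{2}\right) = -116 - 8 p^{2}$)
$h{\left(u,K \right)} = \frac{1}{215}$ ($h{\left(u,K \right)} = - \frac{5}{257 - 1332} = - \frac{5}{-1075} = \left(-5\right) \left(- \frac{1}{1075}\right) = \frac{1}{215}$)
$\frac{1}{h{\left(r{\left(-22 \right)},212 \right)} + v{\left(129,-792 \right)}} = \frac{1}{\frac{1}{215} + 73} = \frac{1}{\frac{15696}{215}} = \frac{215}{15696}$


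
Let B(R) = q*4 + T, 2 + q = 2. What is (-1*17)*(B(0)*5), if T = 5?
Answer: -425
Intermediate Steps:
q = 0 (q = -2 + 2 = 0)
B(R) = 5 (B(R) = 0*4 + 5 = 0 + 5 = 5)
(-1*17)*(B(0)*5) = (-1*17)*(5*5) = -17*25 = -425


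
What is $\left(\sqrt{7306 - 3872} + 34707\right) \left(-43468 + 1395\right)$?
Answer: $-1460227611 - 42073 \sqrt{3434} \approx -1.4627 \cdot 10^{9}$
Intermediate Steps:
$\left(\sqrt{7306 - 3872} + 34707\right) \left(-43468 + 1395\right) = \left(\sqrt{3434} + 34707\right) \left(-42073\right) = \left(34707 + \sqrt{3434}\right) \left(-42073\right) = -1460227611 - 42073 \sqrt{3434}$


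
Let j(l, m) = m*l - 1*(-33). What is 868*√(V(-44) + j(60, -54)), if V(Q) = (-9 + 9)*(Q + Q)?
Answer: 868*I*√3207 ≈ 49155.0*I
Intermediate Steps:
V(Q) = 0 (V(Q) = 0*(2*Q) = 0)
j(l, m) = 33 + l*m (j(l, m) = l*m + 33 = 33 + l*m)
868*√(V(-44) + j(60, -54)) = 868*√(0 + (33 + 60*(-54))) = 868*√(0 + (33 - 3240)) = 868*√(0 - 3207) = 868*√(-3207) = 868*(I*√3207) = 868*I*√3207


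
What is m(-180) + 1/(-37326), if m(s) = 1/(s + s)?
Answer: -6281/2239560 ≈ -0.0028046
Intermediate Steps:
m(s) = 1/(2*s)
m(-180) + 1/(-37326) = (½)/(-180) + 1/(-37326) = (½)*(-1/180) - 1/37326 = -1/360 - 1/37326 = -6281/2239560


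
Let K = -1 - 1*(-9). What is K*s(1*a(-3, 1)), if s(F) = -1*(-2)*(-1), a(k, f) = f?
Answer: -16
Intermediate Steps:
K = 8 (K = -1 + 9 = 8)
s(F) = -2 (s(F) = 2*(-1) = -2)
K*s(1*a(-3, 1)) = 8*(-2) = -16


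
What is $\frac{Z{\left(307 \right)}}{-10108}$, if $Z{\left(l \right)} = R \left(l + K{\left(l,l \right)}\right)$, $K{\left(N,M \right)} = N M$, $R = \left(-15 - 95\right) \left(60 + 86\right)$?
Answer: $\frac{54234620}{361} \approx 1.5023 \cdot 10^{5}$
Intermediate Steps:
$R = -16060$ ($R = \left(-110\right) 146 = -16060$)
$K{\left(N,M \right)} = M N$
$Z{\left(l \right)} = - 16060 l - 16060 l^{2}$ ($Z{\left(l \right)} = - 16060 \left(l + l l\right) = - 16060 \left(l + l^{2}\right) = - 16060 l - 16060 l^{2}$)
$\frac{Z{\left(307 \right)}}{-10108} = \frac{16060 \cdot 307 \left(-1 - 307\right)}{-10108} = 16060 \cdot 307 \left(-1 - 307\right) \left(- \frac{1}{10108}\right) = 16060 \cdot 307 \left(-308\right) \left(- \frac{1}{10108}\right) = \left(-1518569360\right) \left(- \frac{1}{10108}\right) = \frac{54234620}{361}$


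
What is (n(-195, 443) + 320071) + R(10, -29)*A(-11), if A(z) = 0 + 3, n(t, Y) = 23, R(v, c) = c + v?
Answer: 320037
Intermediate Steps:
A(z) = 3
(n(-195, 443) + 320071) + R(10, -29)*A(-11) = (23 + 320071) + (-29 + 10)*3 = 320094 - 19*3 = 320094 - 57 = 320037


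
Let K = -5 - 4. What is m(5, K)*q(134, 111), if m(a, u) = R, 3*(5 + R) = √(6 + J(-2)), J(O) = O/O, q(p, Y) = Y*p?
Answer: -74370 + 4958*√7 ≈ -61252.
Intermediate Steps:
K = -9
J(O) = 1
R = -5 + √7/3 (R = -5 + √(6 + 1)/3 = -5 + √7/3 ≈ -4.1181)
m(a, u) = -5 + √7/3
m(5, K)*q(134, 111) = (-5 + √7/3)*(111*134) = (-5 + √7/3)*14874 = -74370 + 4958*√7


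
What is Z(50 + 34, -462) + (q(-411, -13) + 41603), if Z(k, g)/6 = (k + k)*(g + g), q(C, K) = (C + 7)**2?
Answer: -726573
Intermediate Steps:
q(C, K) = (7 + C)**2
Z(k, g) = 24*g*k (Z(k, g) = 6*((k + k)*(g + g)) = 6*((2*k)*(2*g)) = 6*(4*g*k) = 24*g*k)
Z(50 + 34, -462) + (q(-411, -13) + 41603) = 24*(-462)*(50 + 34) + ((7 - 411)**2 + 41603) = 24*(-462)*84 + ((-404)**2 + 41603) = -931392 + (163216 + 41603) = -931392 + 204819 = -726573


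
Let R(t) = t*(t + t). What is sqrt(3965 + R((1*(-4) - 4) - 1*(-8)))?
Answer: sqrt(3965) ≈ 62.968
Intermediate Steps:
R(t) = 2*t**2 (R(t) = t*(2*t) = 2*t**2)
sqrt(3965 + R((1*(-4) - 4) - 1*(-8))) = sqrt(3965 + 2*((1*(-4) - 4) - 1*(-8))**2) = sqrt(3965 + 2*((-4 - 4) + 8)**2) = sqrt(3965 + 2*(-8 + 8)**2) = sqrt(3965 + 2*0**2) = sqrt(3965 + 2*0) = sqrt(3965 + 0) = sqrt(3965)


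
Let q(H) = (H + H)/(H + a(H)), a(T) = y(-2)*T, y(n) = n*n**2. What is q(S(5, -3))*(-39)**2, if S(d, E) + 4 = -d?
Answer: -3042/7 ≈ -434.57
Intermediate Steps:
y(n) = n**3
S(d, E) = -4 - d
a(T) = -8*T (a(T) = (-2)**3*T = -8*T)
q(H) = -2/7 (q(H) = (H + H)/(H - 8*H) = (2*H)/((-7*H)) = (2*H)*(-1/(7*H)) = -2/7)
q(S(5, -3))*(-39)**2 = -2/7*(-39)**2 = -2/7*1521 = -3042/7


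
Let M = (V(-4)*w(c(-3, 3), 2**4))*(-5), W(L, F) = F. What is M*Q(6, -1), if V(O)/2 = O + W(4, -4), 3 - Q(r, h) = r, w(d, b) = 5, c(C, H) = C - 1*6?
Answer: -1200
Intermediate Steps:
c(C, H) = -6 + C (c(C, H) = C - 6 = -6 + C)
Q(r, h) = 3 - r
V(O) = -8 + 2*O (V(O) = 2*(O - 4) = 2*(-4 + O) = -8 + 2*O)
M = 400 (M = ((-8 + 2*(-4))*5)*(-5) = ((-8 - 8)*5)*(-5) = -16*5*(-5) = -80*(-5) = 400)
M*Q(6, -1) = 400*(3 - 1*6) = 400*(3 - 6) = 400*(-3) = -1200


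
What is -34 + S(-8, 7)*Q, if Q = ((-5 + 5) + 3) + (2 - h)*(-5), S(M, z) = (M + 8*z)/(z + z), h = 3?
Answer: -46/7 ≈ -6.5714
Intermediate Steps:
S(M, z) = (M + 8*z)/(2*z) (S(M, z) = (M + 8*z)/((2*z)) = (M + 8*z)*(1/(2*z)) = (M + 8*z)/(2*z))
Q = 8 (Q = ((-5 + 5) + 3) + (2 - 1*3)*(-5) = (0 + 3) + (2 - 3)*(-5) = 3 - 1*(-5) = 3 + 5 = 8)
-34 + S(-8, 7)*Q = -34 + (4 + (½)*(-8)/7)*8 = -34 + (4 + (½)*(-8)*(⅐))*8 = -34 + (4 - 4/7)*8 = -34 + (24/7)*8 = -34 + 192/7 = -46/7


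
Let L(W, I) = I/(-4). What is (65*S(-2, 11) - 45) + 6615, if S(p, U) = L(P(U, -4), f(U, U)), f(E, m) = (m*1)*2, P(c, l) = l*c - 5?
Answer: 12425/2 ≈ 6212.5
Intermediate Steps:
P(c, l) = -5 + c*l (P(c, l) = c*l - 5 = -5 + c*l)
f(E, m) = 2*m (f(E, m) = m*2 = 2*m)
L(W, I) = -I/4 (L(W, I) = I*(-¼) = -I/4)
S(p, U) = -U/2
(65*S(-2, 11) - 45) + 6615 = (65*(-½*11) - 45) + 6615 = (65*(-11/2) - 45) + 6615 = (-715/2 - 45) + 6615 = -805/2 + 6615 = 12425/2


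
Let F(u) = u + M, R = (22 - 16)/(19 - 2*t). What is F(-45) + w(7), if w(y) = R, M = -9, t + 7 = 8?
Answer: -912/17 ≈ -53.647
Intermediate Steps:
t = 1 (t = -7 + 8 = 1)
R = 6/17 (R = (22 - 16)/(19 - 2*1) = 6/(19 - 2) = 6/17 ≈ 0.35294)
w(y) = 6/17
F(u) = -9 + u (F(u) = u - 9 = -9 + u)
F(-45) + w(7) = (-9 - 45) + 6/17 = -54 + 6/17 = -912/17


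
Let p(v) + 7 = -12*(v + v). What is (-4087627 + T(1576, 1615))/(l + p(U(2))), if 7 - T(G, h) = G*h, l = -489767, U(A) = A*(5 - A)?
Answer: 255110/18843 ≈ 13.539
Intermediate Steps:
p(v) = -7 - 24*v (p(v) = -7 - 12*(v + v) = -7 - 24*v)
T(G, h) = 7 - G*h
(-4087627 + T(1576, 1615))/(l + p(U(2))) = (-4087627 + (7 - 1*1576*1615))/(-489767 + (-7 - 48*(5 - 1*2))) = (-4087627 + (7 - 2545240))/(-489767 + (-7 - 48*(5 - 2))) = (-4087627 - 2545233)/(-489767 + (-7 - 48*3)) = -6632860/(-489767 + (-7 - 24*6)) = -6632860/(-489767 + (-7 - 144)) = -6632860/(-489767 - 151) = -6632860/(-489918) = -6632860*(-1/489918) = 255110/18843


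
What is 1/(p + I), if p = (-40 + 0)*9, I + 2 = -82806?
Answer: -1/83168 ≈ -1.2024e-5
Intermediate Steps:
I = -82808 (I = -2 - 82806 = -82808)
p = -360 (p = -40*9 = -360)
1/(p + I) = 1/(-360 - 82808) = 1/(-83168) = -1/83168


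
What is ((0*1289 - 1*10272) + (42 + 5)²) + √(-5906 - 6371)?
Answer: -8063 + I*√12277 ≈ -8063.0 + 110.8*I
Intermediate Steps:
((0*1289 - 1*10272) + (42 + 5)²) + √(-5906 - 6371) = ((0 - 10272) + 47²) + √(-12277) = (-10272 + 2209) + I*√12277 = -8063 + I*√12277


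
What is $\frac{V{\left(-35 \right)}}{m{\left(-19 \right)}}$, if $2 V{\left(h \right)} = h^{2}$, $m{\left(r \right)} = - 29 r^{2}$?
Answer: $- \frac{1225}{20938} \approx -0.058506$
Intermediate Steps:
$V{\left(h \right)} = \frac{h^{2}}{2}$
$\frac{V{\left(-35 \right)}}{m{\left(-19 \right)}} = \frac{\frac{1}{2} \left(-35\right)^{2}}{\left(-29\right) \left(-19\right)^{2}} = \frac{\frac{1}{2} \cdot 1225}{\left(-29\right) 361} = \frac{1225}{2 \left(-10469\right)} = \frac{1225}{2} \left(- \frac{1}{10469}\right) = - \frac{1225}{20938}$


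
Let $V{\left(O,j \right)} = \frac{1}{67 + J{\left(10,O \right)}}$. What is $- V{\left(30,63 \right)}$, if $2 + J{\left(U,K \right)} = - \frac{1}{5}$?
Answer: $- \frac{5}{324} \approx -0.015432$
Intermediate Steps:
$J{\left(U,K \right)} = - \frac{11}{5}$ ($J{\left(U,K \right)} = -2 - \frac{1}{5} = - \frac{11}{5}$)
$V{\left(O,j \right)} = \frac{5}{324}$ ($V{\left(O,j \right)} = \frac{1}{67 - \frac{11}{5}} = \frac{1}{\frac{324}{5}} = \frac{5}{324}$)
$- V{\left(30,63 \right)} = \left(-1\right) \frac{5}{324} = - \frac{5}{324}$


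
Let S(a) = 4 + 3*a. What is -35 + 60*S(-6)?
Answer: -875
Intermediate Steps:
-35 + 60*S(-6) = -35 + 60*(4 + 3*(-6)) = -35 + 60*(4 - 18) = -35 + 60*(-14) = -35 - 840 = -875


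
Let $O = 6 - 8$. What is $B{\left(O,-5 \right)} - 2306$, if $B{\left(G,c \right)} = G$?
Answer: $-2308$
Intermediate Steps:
$O = -2$ ($O = 6 - 8 = -2$)
$B{\left(O,-5 \right)} - 2306 = -2 - 2306 = -2308$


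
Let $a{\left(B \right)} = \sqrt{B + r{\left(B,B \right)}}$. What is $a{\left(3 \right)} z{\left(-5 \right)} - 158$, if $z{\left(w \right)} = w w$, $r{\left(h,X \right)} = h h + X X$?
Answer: $-158 + 25 \sqrt{21} \approx -43.436$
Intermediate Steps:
$r{\left(h,X \right)} = X^{2} + h^{2}$ ($r{\left(h,X \right)} = h^{2} + X^{2} = X^{2} + h^{2}$)
$z{\left(w \right)} = w^{2}$
$a{\left(B \right)} = \sqrt{B + 2 B^{2}}$ ($a{\left(B \right)} = \sqrt{B + \left(B^{2} + B^{2}\right)} = \sqrt{B + 2 B^{2}}$)
$a{\left(3 \right)} z{\left(-5 \right)} - 158 = \sqrt{3 \left(1 + 2 \cdot 3\right)} \left(-5\right)^{2} - 158 = \sqrt{3 \left(1 + 6\right)} 25 - 158 = \sqrt{3 \cdot 7} \cdot 25 - 158 = \sqrt{21} \cdot 25 - 158 = 25 \sqrt{21} - 158 = -158 + 25 \sqrt{21}$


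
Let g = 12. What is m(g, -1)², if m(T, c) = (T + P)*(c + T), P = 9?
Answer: 53361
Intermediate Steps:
m(T, c) = (9 + T)*(T + c) (m(T, c) = (T + 9)*(c + T) = (9 + T)*(T + c))
m(g, -1)² = (12² + 9*12 + 9*(-1) + 12*(-1))² = (144 + 108 - 9 - 12)² = 231² = 53361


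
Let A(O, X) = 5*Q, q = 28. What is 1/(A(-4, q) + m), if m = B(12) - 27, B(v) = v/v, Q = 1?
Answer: -1/21 ≈ -0.047619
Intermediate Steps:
B(v) = 1
A(O, X) = 5 (A(O, X) = 5*1 = 5)
m = -26 (m = 1 - 27 = -26)
1/(A(-4, q) + m) = 1/(5 - 26) = 1/(-21) = -1/21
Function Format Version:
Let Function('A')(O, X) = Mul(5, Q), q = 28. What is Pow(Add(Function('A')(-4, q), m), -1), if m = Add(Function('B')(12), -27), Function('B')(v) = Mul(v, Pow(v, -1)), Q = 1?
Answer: Rational(-1, 21) ≈ -0.047619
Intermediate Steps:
Function('B')(v) = 1
Function('A')(O, X) = 5 (Function('A')(O, X) = Mul(5, 1) = 5)
m = -26 (m = Add(1, -27) = -26)
Pow(Add(Function('A')(-4, q), m), -1) = Pow(Add(5, -26), -1) = Pow(-21, -1) = Rational(-1, 21)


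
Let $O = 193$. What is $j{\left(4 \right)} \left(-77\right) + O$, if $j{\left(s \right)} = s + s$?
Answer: $-423$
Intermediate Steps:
$j{\left(s \right)} = 2 s$
$j{\left(4 \right)} \left(-77\right) + O = 2 \cdot 4 \left(-77\right) + 193 = 8 \left(-77\right) + 193 = -616 + 193 = -423$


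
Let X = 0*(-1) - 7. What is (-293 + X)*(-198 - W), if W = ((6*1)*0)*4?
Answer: 59400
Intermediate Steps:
W = 0 (W = (6*0)*4 = 0*4 = 0)
X = -7 (X = 0 - 7 = -7)
(-293 + X)*(-198 - W) = (-293 - 7)*(-198 - 1*0) = -300*(-198 + 0) = -300*(-198) = 59400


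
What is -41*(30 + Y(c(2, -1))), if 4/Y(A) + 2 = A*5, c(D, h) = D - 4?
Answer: -3649/3 ≈ -1216.3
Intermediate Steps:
c(D, h) = -4 + D
Y(A) = 4/(-2 + 5*A) (Y(A) = 4/(-2 + A*5) = 4/(-2 + 5*A))
-41*(30 + Y(c(2, -1))) = -41*(30 + 4/(-2 + 5*(-4 + 2))) = -41*(30 + 4/(-2 + 5*(-2))) = -41*(30 + 4/(-2 - 10)) = -41*(30 + 4/(-12)) = -41*(30 + 4*(-1/12)) = -41*(30 - ⅓) = -41*89/3 = -3649/3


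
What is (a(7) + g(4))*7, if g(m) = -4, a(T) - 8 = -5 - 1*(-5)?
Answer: 28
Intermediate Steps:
a(T) = 8 (a(T) = 8 + (-5 - 1*(-5)) = 8 + (-5 + 5) = 8 + 0 = 8)
(a(7) + g(4))*7 = (8 - 4)*7 = 4*7 = 28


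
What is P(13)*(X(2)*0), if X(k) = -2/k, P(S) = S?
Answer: 0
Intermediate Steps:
P(13)*(X(2)*0) = 13*(-2/2*0) = 13*(-2*½*0) = 13*(-1*0) = 13*0 = 0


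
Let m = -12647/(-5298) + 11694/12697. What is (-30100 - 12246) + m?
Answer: -2848338090505/67268706 ≈ -42343.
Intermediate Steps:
m = 222533771/67268706 (m = -12647*(-1/5298) + 11694*(1/12697) = 12647/5298 + 11694/12697 = 222533771/67268706 ≈ 3.3081)
(-30100 - 12246) + m = (-30100 - 12246) + 222533771/67268706 = -42346 + 222533771/67268706 = -2848338090505/67268706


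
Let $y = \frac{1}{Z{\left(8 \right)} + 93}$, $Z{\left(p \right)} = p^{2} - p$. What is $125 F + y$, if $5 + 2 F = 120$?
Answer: $\frac{2141877}{298} \approx 7187.5$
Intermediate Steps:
$F = \frac{115}{2}$ ($F = - \frac{5}{2} + \frac{1}{2} \cdot 120 = - \frac{5}{2} + 60 = \frac{115}{2} \approx 57.5$)
$y = \frac{1}{149}$ ($y = \frac{1}{8 \left(-1 + 8\right) + 93} = \frac{1}{8 \cdot 7 + 93} = \frac{1}{56 + 93} = \frac{1}{149} \approx 0.0067114$)
$125 F + y = 125 \cdot \frac{115}{2} + \frac{1}{149} = \frac{14375}{2} + \frac{1}{149} = \frac{2141877}{298}$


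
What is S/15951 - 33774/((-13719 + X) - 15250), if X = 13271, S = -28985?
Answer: 41861272/125199399 ≈ 0.33436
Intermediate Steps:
S/15951 - 33774/((-13719 + X) - 15250) = -28985/15951 - 33774/((-13719 + 13271) - 15250) = -28985*1/15951 - 33774/(-448 - 15250) = -28985/15951 - 33774/(-15698) = -28985/15951 - 33774*(-1/15698) = -28985/15951 + 16887/7849 = 41861272/125199399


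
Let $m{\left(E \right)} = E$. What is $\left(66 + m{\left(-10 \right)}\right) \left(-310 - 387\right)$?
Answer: $-39032$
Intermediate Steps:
$\left(66 + m{\left(-10 \right)}\right) \left(-310 - 387\right) = \left(66 - 10\right) \left(-310 - 387\right) = 56 \left(-697\right) = -39032$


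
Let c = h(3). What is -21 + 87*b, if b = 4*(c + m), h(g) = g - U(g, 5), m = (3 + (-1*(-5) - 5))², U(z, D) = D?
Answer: 2415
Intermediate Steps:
m = 9 (m = (3 + (5 - 5))² = (3 + 0)² = 3² = 9)
h(g) = -5 + g (h(g) = g - 1*5 = g - 5 = -5 + g)
c = -2 (c = -5 + 3 = -2)
b = 28 (b = 4*(-2 + 9) = 4*7 = 28)
-21 + 87*b = -21 + 87*28 = -21 + 2436 = 2415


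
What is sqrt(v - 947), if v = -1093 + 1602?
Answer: I*sqrt(438) ≈ 20.928*I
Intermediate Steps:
v = 509
sqrt(v - 947) = sqrt(509 - 947) = sqrt(-438) = I*sqrt(438)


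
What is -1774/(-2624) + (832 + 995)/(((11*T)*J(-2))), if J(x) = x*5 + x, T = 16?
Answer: -5455/28864 ≈ -0.18899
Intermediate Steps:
J(x) = 6*x (J(x) = 5*x + x = 6*x)
-1774/(-2624) + (832 + 995)/(((11*T)*J(-2))) = -1774/(-2624) + (832 + 995)/(((11*16)*(6*(-2)))) = -1774*(-1/2624) + 1827/((176*(-12))) = 887/1312 + 1827/(-2112) = 887/1312 + 1827*(-1/2112) = 887/1312 - 609/704 = -5455/28864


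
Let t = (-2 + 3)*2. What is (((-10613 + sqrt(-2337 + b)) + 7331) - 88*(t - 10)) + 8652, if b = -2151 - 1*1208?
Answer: 6074 + 8*I*sqrt(89) ≈ 6074.0 + 75.472*I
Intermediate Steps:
b = -3359 (b = -2151 - 1208 = -3359)
t = 2 (t = 1*2 = 2)
(((-10613 + sqrt(-2337 + b)) + 7331) - 88*(t - 10)) + 8652 = (((-10613 + sqrt(-2337 - 3359)) + 7331) - 88*(2 - 10)) + 8652 = (((-10613 + sqrt(-5696)) + 7331) - 88*(-8)) + 8652 = (((-10613 + 8*I*sqrt(89)) + 7331) + 704) + 8652 = ((-3282 + 8*I*sqrt(89)) + 704) + 8652 = (-2578 + 8*I*sqrt(89)) + 8652 = 6074 + 8*I*sqrt(89)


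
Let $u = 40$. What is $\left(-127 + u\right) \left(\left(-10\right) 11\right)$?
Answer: $9570$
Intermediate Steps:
$\left(-127 + u\right) \left(\left(-10\right) 11\right) = \left(-127 + 40\right) \left(\left(-10\right) 11\right) = \left(-87\right) \left(-110\right) = 9570$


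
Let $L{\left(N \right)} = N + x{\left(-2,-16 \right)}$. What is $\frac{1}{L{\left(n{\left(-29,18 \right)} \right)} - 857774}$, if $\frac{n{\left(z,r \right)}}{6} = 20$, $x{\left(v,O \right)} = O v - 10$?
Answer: $- \frac{1}{857632} \approx -1.166 \cdot 10^{-6}$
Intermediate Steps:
$x{\left(v,O \right)} = -10 + O v$
$n{\left(z,r \right)} = 120$ ($n{\left(z,r \right)} = 6 \cdot 20 = 120$)
$L{\left(N \right)} = 22 + N$ ($L{\left(N \right)} = N - -22 = N + \left(-10 + 32\right) = N + 22 = 22 + N$)
$\frac{1}{L{\left(n{\left(-29,18 \right)} \right)} - 857774} = \frac{1}{\left(22 + 120\right) - 857774} = \frac{1}{142 - 857774} = \frac{1}{-857632} = - \frac{1}{857632}$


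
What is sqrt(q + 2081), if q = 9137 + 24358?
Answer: 2*sqrt(8894) ≈ 188.62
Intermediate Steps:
q = 33495
sqrt(q + 2081) = sqrt(33495 + 2081) = sqrt(35576) = 2*sqrt(8894)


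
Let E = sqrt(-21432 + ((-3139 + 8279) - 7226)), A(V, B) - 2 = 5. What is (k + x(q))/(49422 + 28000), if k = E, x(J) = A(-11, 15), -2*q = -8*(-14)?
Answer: 7/77422 + I*sqrt(23518)/77422 ≈ 9.0414e-5 + 0.0019808*I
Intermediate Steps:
q = -56 (q = -(-4)*(-14) = -1/2*112 = -56)
A(V, B) = 7 (A(V, B) = 2 + 5 = 7)
x(J) = 7
E = I*sqrt(23518) (E = sqrt(-21432 + (5140 - 7226)) = sqrt(-21432 - 2086) = sqrt(-23518) = I*sqrt(23518) ≈ 153.36*I)
k = I*sqrt(23518) ≈ 153.36*I
(k + x(q))/(49422 + 28000) = (I*sqrt(23518) + 7)/(49422 + 28000) = (7 + I*sqrt(23518))/77422 = (7 + I*sqrt(23518))*(1/77422) = 7/77422 + I*sqrt(23518)/77422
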